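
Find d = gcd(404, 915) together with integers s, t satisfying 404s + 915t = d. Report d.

Apply Euclid's algorithm to 915 and 404:
915 = 2×404 + 107
404 = 3×107 + 83
107 = 1×83 + 24
83 = 3×24 + 11
24 = 2×11 + 2
11 = 5×2 + 1
2 = 2×1 + 0
gcd(404, 915) = 1.
Back-substituting:
1 = 11 − 5·2
1 = −5·24 + 11·11
1 = 11·83 − 38·24
1 = −38·107 + 49·83
1 = 49·404 − 185·107
1 = −185·915 + 419·404
So 1 = (-185)·915 + (419)·404.

1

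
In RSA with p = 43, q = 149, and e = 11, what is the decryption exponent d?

φ(n) = (p−1)(q−1) = 42·148 = 6216.
Need d with 11·d ≡ 1 (mod 6216). Apply the extended Euclidean algorithm:
6216 = 565·11 + 1
11 = 11·1 + 0
Back-substitute:
1 = 6216 − 565·11
So 11·(-565) ≡ 1 (mod 6216), hence d ≡ -565 ≡ 5651 (mod 6216).

5651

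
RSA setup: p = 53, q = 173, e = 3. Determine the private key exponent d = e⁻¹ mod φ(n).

φ(n) = (p−1)(q−1) = 52·172 = 8944.
Need d with 3·d ≡ 1 (mod 8944). Apply the extended Euclidean algorithm:
8944 = 2981·3 + 1
3 = 3·1 + 0
Back-substitute:
1 = 8944 − 2981·3
So 3·(-2981) ≡ 1 (mod 8944), hence d ≡ -2981 ≡ 5963 (mod 8944).

5963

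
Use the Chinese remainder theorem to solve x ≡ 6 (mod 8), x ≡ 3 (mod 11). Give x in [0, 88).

Write x = 6 + 8·k. Then 8·k ≡ 3 − 6 ≡ 8 (mod 11).
Need 8⁻¹ mod 11. Extended Euclid on (11, 8):
11 = 1×8 + 3
8 = 2×3 + 2
3 = 1×2 + 1
2 = 2×1 + 0
Back-substitute:
1 = 3 − 2
1 = −8 + 3·3
1 = 3·11 − 4·8
8⁻¹ ≡ 7 (mod 11), so k ≡ 7·8 ≡ 1 (mod 11).
x = 6 + 8·1 = 14.

14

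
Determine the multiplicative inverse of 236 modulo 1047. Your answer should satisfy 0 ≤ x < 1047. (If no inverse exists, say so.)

803

Apply the Euclidean algorithm to 1047 and 236:
1047 = 4·236 + 103
236 = 2·103 + 30
103 = 3·30 + 13
30 = 2·13 + 4
13 = 3·4 + 1
4 = 4·1 + 0
gcd = 1, so the inverse exists. Back-substitute:
1 = 13 − 3·4
1 = −3·30 + 7·13
1 = 7·103 − 24·30
1 = −24·236 + 55·103
1 = 55·1047 − 244·236
So 236·(-244) ≡ 1 (mod 1047), and -244 ≡ 803 (mod 1047).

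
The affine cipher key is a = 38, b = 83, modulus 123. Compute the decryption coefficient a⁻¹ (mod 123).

Run Euclid on (123, 38):
123 = 3·38 + 9
38 = 4·9 + 2
9 = 4·2 + 1
2 = 2·1 + 0
gcd = 1, so the inverse exists. Back-substitute:
1 = 9 − 4·2
1 = −4·38 + 17·9
1 = 17·123 − 55·38
So 38·(-55) ≡ 1 (mod 123), and -55 ≡ 68 (mod 123).

68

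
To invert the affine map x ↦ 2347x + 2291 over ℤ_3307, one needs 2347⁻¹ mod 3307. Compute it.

2215

Run Euclid on (3307, 2347):
3307 = 1×2347 + 960
2347 = 2×960 + 427
960 = 2×427 + 106
427 = 4×106 + 3
106 = 35×3 + 1
3 = 3×1 + 0
The gcd is 1. Working backward:
1 = 106 − 35·3
1 = −35·427 + 141·106
1 = 141·960 − 317·427
1 = −317·2347 + 775·960
1 = 775·3307 − 1092·2347
Hence 2347⁻¹ ≡ -1092 ≡ 2215 (mod 3307).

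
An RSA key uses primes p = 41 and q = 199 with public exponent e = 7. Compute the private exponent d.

φ(n) = (p−1)(q−1) = 40·198 = 7920.
Need d with 7·d ≡ 1 (mod 7920). Apply the extended Euclidean algorithm:
7920 = 1131*7 + 3
7 = 2*3 + 1
3 = 3*1 + 0
Back-substitute:
1 = 7 − 2·3
1 = −2·7920 + 2263·7
So 7·2263 ≡ 1 (mod 7920), hence d = 2263.

2263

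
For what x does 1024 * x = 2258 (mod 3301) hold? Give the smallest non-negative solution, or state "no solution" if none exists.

First find gcd(1024, 3301):
3301 = 3×1024 + 229
1024 = 4×229 + 108
229 = 2×108 + 13
108 = 8×13 + 4
13 = 3×4 + 1
4 = 4×1 + 0
gcd = 1, so a unique solution mod 3301 exists.
Back-substitute for the Bézout coefficients:
1 = 13 − 3·4
1 = −3·108 + 25·13
1 = 25·229 − 53·108
1 = −53·1024 + 237·229
1 = 237·3301 − 764·1024
So 1024·(-764) ≡ 1 (mod 3301), giving 1024⁻¹ ≡ 2537.
x ≡ 1024⁻¹·2258 ≡ 2537·2258 ≡ 1311 (mod 3301).

1311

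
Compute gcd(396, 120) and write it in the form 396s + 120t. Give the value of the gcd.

Apply Euclid's algorithm to 396 and 120:
396 = 3×120 + 36
120 = 3×36 + 12
36 = 3×12 + 0
gcd(396, 120) = 12.
Back-substituting:
12 = 120 − 3·36
12 = −3·396 + 10·120
So 12 = (-3)·396 + (10)·120.

12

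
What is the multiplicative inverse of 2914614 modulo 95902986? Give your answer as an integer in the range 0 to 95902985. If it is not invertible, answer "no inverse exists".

Euclidean algorithm on 95902986, 2914614:
95902986 = 32·2914614 + 2635338
2914614 = 1·2635338 + 279276
2635338 = 9·279276 + 121854
279276 = 2·121854 + 35568
121854 = 3·35568 + 15150
35568 = 2·15150 + 5268
15150 = 2·5268 + 4614
5268 = 1·4614 + 654
4614 = 7·654 + 36
654 = 18·36 + 6
36 = 6·6 + 0
Since gcd = 6 > 1, 2914614 is not a unit mod 95902986.

no inverse exists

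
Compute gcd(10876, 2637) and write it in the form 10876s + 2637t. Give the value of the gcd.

Euclidean algorithm:
10876 = 4·2637 + 328
2637 = 8·328 + 13
328 = 25·13 + 3
13 = 4·3 + 1
3 = 3·1 + 0
gcd(10876, 2637) = 1.
Working backward:
1 = 13 − 4·3
1 = −4·328 + 101·13
1 = 101·2637 − 812·328
1 = −812·10876 + 3349·2637
So 1 = (-812)·10876 + (3349)·2637.

1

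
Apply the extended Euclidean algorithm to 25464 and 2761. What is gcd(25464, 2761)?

1

Repeated division:
25464 = 9×2761 + 615
2761 = 4×615 + 301
615 = 2×301 + 13
301 = 23×13 + 2
13 = 6×2 + 1
2 = 2×1 + 0
gcd(25464, 2761) = 1.
Back-substituting:
1 = 13 − 6·2
1 = −6·301 + 139·13
1 = 139·615 − 284·301
1 = −284·2761 + 1275·615
1 = 1275·25464 − 11759·2761
So 1 = (1275)·25464 + (-11759)·2761.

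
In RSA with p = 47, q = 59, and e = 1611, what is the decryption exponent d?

1151

φ(n) = (p−1)(q−1) = 46·58 = 2668.
Need d with 1611·d ≡ 1 (mod 2668). Apply the extended Euclidean algorithm:
2668 = 1*1611 + 1057
1611 = 1*1057 + 554
1057 = 1*554 + 503
554 = 1*503 + 51
503 = 9*51 + 44
51 = 1*44 + 7
44 = 6*7 + 2
7 = 3*2 + 1
2 = 2*1 + 0
Back-substitute:
1 = 7 − 3·2
1 = −3·44 + 19·7
1 = 19·51 − 22·44
1 = −22·503 + 217·51
1 = 217·554 − 239·503
1 = −239·1057 + 456·554
1 = 456·1611 − 695·1057
1 = −695·2668 + 1151·1611
So 1611·1151 ≡ 1 (mod 2668), hence d = 1151.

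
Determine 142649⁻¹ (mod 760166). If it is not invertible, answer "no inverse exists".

351869

Extended Euclidean algorithm:
760166 = 5·142649 + 46921
142649 = 3·46921 + 1886
46921 = 24·1886 + 1657
1886 = 1·1657 + 229
1657 = 7·229 + 54
229 = 4·54 + 13
54 = 4·13 + 2
13 = 6·2 + 1
2 = 2·1 + 0
Since gcd(142649, 760166) = 1, back-substitute to write 1 as a combination:
1 = 13 − 6·2
1 = −6·54 + 25·13
1 = 25·229 − 106·54
1 = −106·1657 + 767·229
1 = 767·1886 − 873·1657
1 = −873·46921 + 21719·1886
1 = 21719·142649 − 66030·46921
1 = −66030·760166 + 351869·142649
So 142649·351869 ≡ 1 (mod 760166).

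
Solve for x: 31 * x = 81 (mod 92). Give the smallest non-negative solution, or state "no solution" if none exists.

59

First find gcd(31, 92):
92 = 2×31 + 30
31 = 1×30 + 1
30 = 30×1 + 0
gcd = 1, so a unique solution mod 92 exists.
Back-substitute for the Bézout coefficients:
1 = 31 − 30
1 = −92 + 3·31
So 31·(3) ≡ 1 (mod 92), giving 31⁻¹ ≡ 3.
x ≡ 31⁻¹·81 ≡ 3·81 ≡ 59 (mod 92).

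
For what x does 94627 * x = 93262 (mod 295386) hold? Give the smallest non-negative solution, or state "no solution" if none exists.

21568

First find gcd(94627, 295386):
295386 = 3×94627 + 11505
94627 = 8×11505 + 2587
11505 = 4×2587 + 1157
2587 = 2×1157 + 273
1157 = 4×273 + 65
273 = 4×65 + 13
65 = 5×13 + 0
gcd = 13 and 13 | 93262, so solutions exist. Divide through by 13: 7279x ≡ 7174 (mod 22722).
Now find 7279⁻¹ mod 22722:
22722 = 3×7279 + 885
7279 = 8×885 + 199
885 = 4×199 + 89
199 = 2×89 + 21
89 = 4×21 + 5
21 = 4×5 + 1
5 = 5×1 + 0
Back-substitute:
1 = 21 − 4·5
1 = −4·89 + 17·21
1 = 17·199 − 38·89
1 = −38·885 + 169·199
1 = 169·7279 − 1390·885
1 = −1390·22722 + 4339·7279
So 7279⁻¹ ≡ 4339 (mod 22722).
Then x ≡ 4339·7174 ≡ 21568 (mod 22722); the smallest non-negative solution is x = 21568.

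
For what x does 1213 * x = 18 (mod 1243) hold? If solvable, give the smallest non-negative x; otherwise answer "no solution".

248

First find gcd(1213, 1243):
1243 = 1*1213 + 30
1213 = 40*30 + 13
30 = 2*13 + 4
13 = 3*4 + 1
4 = 4*1 + 0
gcd = 1, so a unique solution mod 1243 exists.
Back-substitute for the Bézout coefficients:
1 = 13 − 3·4
1 = −3·30 + 7·13
1 = 7·1213 − 283·30
1 = −283·1243 + 290·1213
So 1213·(290) ≡ 1 (mod 1243), giving 1213⁻¹ ≡ 290.
x ≡ 1213⁻¹·18 ≡ 290·18 ≡ 248 (mod 1243).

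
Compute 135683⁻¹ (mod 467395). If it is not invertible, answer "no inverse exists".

Run Euclid on (467395, 135683):
467395 = 3*135683 + 60346
135683 = 2*60346 + 14991
60346 = 4*14991 + 382
14991 = 39*382 + 93
382 = 4*93 + 10
93 = 9*10 + 3
10 = 3*3 + 1
3 = 3*1 + 0
gcd = 1, so the inverse exists. Back-substitute:
1 = 10 − 3·3
1 = −3·93 + 28·10
1 = 28·382 − 115·93
1 = −115·14991 + 4513·382
1 = 4513·60346 − 18167·14991
1 = −18167·135683 + 40847·60346
1 = 40847·467395 − 140708·135683
Hence 135683⁻¹ ≡ -140708 ≡ 326687 (mod 467395).

326687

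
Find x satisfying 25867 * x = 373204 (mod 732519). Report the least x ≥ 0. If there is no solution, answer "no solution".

22726

First find gcd(25867, 732519):
732519 = 28×25867 + 8243
25867 = 3×8243 + 1138
8243 = 7×1138 + 277
1138 = 4×277 + 30
277 = 9×30 + 7
30 = 4×7 + 2
7 = 3×2 + 1
2 = 2×1 + 0
gcd = 1, so a unique solution mod 732519 exists.
Back-substitute for the Bézout coefficients:
1 = 7 − 3·2
1 = −3·30 + 13·7
1 = 13·277 − 120·30
1 = −120·1138 + 493·277
1 = 493·8243 − 3571·1138
1 = −3571·25867 + 11206·8243
1 = 11206·732519 − 317339·25867
So 25867·(-317339) ≡ 1 (mod 732519), giving 25867⁻¹ ≡ 415180.
x ≡ 25867⁻¹·373204 ≡ 415180·373204 ≡ 22726 (mod 732519).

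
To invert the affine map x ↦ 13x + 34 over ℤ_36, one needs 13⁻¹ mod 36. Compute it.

Extended Euclidean algorithm:
36 = 2×13 + 10
13 = 1×10 + 3
10 = 3×3 + 1
3 = 3×1 + 0
Since gcd(13, 36) = 1, back-substitute to write 1 as a combination:
1 = 10 − 3·3
1 = −3·13 + 4·10
1 = 4·36 − 11·13
Thus 13·(-11) ≡ 1 (mod 36); reducing, -11 mod 36 = 25.

25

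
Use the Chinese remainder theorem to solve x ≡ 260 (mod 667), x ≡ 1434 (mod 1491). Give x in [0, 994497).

78966

Write x = 260 + 667·k. Then 667·k ≡ 1434 − 260 ≡ 1174 (mod 1491).
Need 667⁻¹ mod 1491. Extended Euclid on (1491, 667):
1491 = 2*667 + 157
667 = 4*157 + 39
157 = 4*39 + 1
39 = 39*1 + 0
Back-substitute:
1 = 157 − 4·39
1 = −4·667 + 17·157
1 = 17·1491 − 38·667
667⁻¹ ≡ 1453 (mod 1491), so k ≡ 1453·1174 ≡ 118 (mod 1491).
x = 260 + 667·118 = 78966.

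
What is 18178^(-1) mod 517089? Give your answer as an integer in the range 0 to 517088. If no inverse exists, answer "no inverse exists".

Run Euclid on (517089, 18178):
517089 = 28×18178 + 8105
18178 = 2×8105 + 1968
8105 = 4×1968 + 233
1968 = 8×233 + 104
233 = 2×104 + 25
104 = 4×25 + 4
25 = 6×4 + 1
4 = 4×1 + 0
Since gcd(18178, 517089) = 1, back-substitute to write 1 as a combination:
1 = 25 − 6·4
1 = −6·104 + 25·25
1 = 25·233 − 56·104
1 = −56·1968 + 473·233
1 = 473·8105 − 1948·1968
1 = −1948·18178 + 4369·8105
1 = 4369·517089 − 124280·18178
Thus 18178·(-124280) ≡ 1 (mod 517089); reducing, -124280 mod 517089 = 392809.

392809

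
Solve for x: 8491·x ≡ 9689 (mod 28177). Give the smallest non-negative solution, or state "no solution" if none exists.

First find gcd(8491, 28177):
28177 = 3·8491 + 2704
8491 = 3·2704 + 379
2704 = 7·379 + 51
379 = 7·51 + 22
51 = 2·22 + 7
22 = 3·7 + 1
7 = 7·1 + 0
gcd = 1, so a unique solution mod 28177 exists.
Back-substitute for the Bézout coefficients:
1 = 22 − 3·7
1 = −3·51 + 7·22
1 = 7·379 − 52·51
1 = −52·2704 + 371·379
1 = 371·8491 − 1165·2704
1 = −1165·28177 + 3866·8491
So 8491·(3866) ≡ 1 (mod 28177), giving 8491⁻¹ ≡ 3866.
x ≡ 8491⁻¹·9689 ≡ 3866·9689 ≡ 10441 (mod 28177).

10441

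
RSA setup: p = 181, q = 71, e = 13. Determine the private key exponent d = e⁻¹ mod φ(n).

3877

φ(n) = (p−1)(q−1) = 180·70 = 12600.
Need d with 13·d ≡ 1 (mod 12600). Apply the extended Euclidean algorithm:
12600 = 969×13 + 3
13 = 4×3 + 1
3 = 3×1 + 0
Back-substitute:
1 = 13 − 4·3
1 = −4·12600 + 3877·13
So 13·3877 ≡ 1 (mod 12600), hence d = 3877.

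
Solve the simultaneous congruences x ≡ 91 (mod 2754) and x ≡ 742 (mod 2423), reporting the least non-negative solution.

Write x = 91 + 2754·k. Then 2754·k ≡ 742 − 91 ≡ 651 (mod 2423).
Need 2754⁻¹ mod 2423. Extended Euclid on (2423, 331):
2423 = 7*331 + 106
331 = 3*106 + 13
106 = 8*13 + 2
13 = 6*2 + 1
2 = 2*1 + 0
Back-substitute:
1 = 13 − 6·2
1 = −6·106 + 49·13
1 = 49·331 − 153·106
1 = −153·2423 + 1120·331
2754⁻¹ ≡ 1120 (mod 2423), so k ≡ 1120·651 ≡ 2220 (mod 2423).
x = 91 + 2754·2220 = 6113971.

6113971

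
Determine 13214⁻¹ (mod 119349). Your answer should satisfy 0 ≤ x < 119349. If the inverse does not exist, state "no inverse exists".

100445

Run Euclid on (119349, 13214):
119349 = 9·13214 + 423
13214 = 31·423 + 101
423 = 4·101 + 19
101 = 5·19 + 6
19 = 3·6 + 1
6 = 6·1 + 0
gcd = 1, so the inverse exists. Back-substitute:
1 = 19 − 3·6
1 = −3·101 + 16·19
1 = 16·423 − 67·101
1 = −67·13214 + 2093·423
1 = 2093·119349 − 18904·13214
Thus 13214·(-18904) ≡ 1 (mod 119349); reducing, -18904 mod 119349 = 100445.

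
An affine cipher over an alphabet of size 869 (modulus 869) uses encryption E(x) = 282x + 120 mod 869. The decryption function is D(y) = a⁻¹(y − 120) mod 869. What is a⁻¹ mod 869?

151

Extended Euclidean algorithm:
869 = 3*282 + 23
282 = 12*23 + 6
23 = 3*6 + 5
6 = 1*5 + 1
5 = 5*1 + 0
gcd = 1, so the inverse exists. Back-substitute:
1 = 6 − 5
1 = −23 + 4·6
1 = 4·282 − 49·23
1 = −49·869 + 151·282
So 282·151 ≡ 1 (mod 869).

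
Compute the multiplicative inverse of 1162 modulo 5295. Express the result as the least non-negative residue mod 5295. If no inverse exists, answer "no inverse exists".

Apply the Euclidean algorithm to 5295 and 1162:
5295 = 4×1162 + 647
1162 = 1×647 + 515
647 = 1×515 + 132
515 = 3×132 + 119
132 = 1×119 + 13
119 = 9×13 + 2
13 = 6×2 + 1
2 = 2×1 + 0
The gcd is 1. Working backward:
1 = 13 − 6·2
1 = −6·119 + 55·13
1 = 55·132 − 61·119
1 = −61·515 + 238·132
1 = 238·647 − 299·515
1 = −299·1162 + 537·647
1 = 537·5295 − 2447·1162
So 1162·(-2447) ≡ 1 (mod 5295), and -2447 ≡ 2848 (mod 5295).

2848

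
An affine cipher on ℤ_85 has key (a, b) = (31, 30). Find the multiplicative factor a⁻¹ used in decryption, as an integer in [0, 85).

11

Run Euclid on (85, 31):
85 = 2×31 + 23
31 = 1×23 + 8
23 = 2×8 + 7
8 = 1×7 + 1
7 = 7×1 + 0
gcd = 1, so the inverse exists. Back-substitute:
1 = 8 − 7
1 = −23 + 3·8
1 = 3·31 − 4·23
1 = −4·85 + 11·31
So 31·11 ≡ 1 (mod 85).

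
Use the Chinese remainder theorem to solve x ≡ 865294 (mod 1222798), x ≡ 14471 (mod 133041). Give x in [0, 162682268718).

Write x = 865294 + 1222798·k. Then 1222798·k ≡ 14471 − 865294 ≡ 80464 (mod 133041).
Need 1222798⁻¹ mod 133041. Extended Euclid on (133041, 25429):
133041 = 5·25429 + 5896
25429 = 4·5896 + 1845
5896 = 3·1845 + 361
1845 = 5·361 + 40
361 = 9·40 + 1
40 = 40·1 + 0
Back-substitute:
1 = 361 − 9·40
1 = −9·1845 + 46·361
1 = 46·5896 − 147·1845
1 = −147·25429 + 634·5896
1 = 634·133041 − 3317·25429
1222798⁻¹ ≡ 129724 (mod 133041), so k ≡ 129724·80464 ≡ 114199 (mod 133041).
x = 865294 + 1222798·114199 = 139643174096.

139643174096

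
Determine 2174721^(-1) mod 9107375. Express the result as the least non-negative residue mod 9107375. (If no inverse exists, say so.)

Apply the Euclidean algorithm to 9107375 and 2174721:
9107375 = 4×2174721 + 408491
2174721 = 5×408491 + 132266
408491 = 3×132266 + 11693
132266 = 11×11693 + 3643
11693 = 3×3643 + 764
3643 = 4×764 + 587
764 = 1×587 + 177
587 = 3×177 + 56
177 = 3×56 + 9
56 = 6×9 + 2
9 = 4×2 + 1
2 = 2×1 + 0
Since gcd(2174721, 9107375) = 1, back-substitute to write 1 as a combination:
1 = 9 − 4·2
1 = −4·56 + 25·9
1 = 25·177 − 79·56
1 = −79·587 + 262·177
1 = 262·764 − 341·587
1 = −341·3643 + 1626·764
1 = 1626·11693 − 5219·3643
1 = −5219·132266 + 59035·11693
1 = 59035·408491 − 182324·132266
1 = −182324·2174721 + 970655·408491
1 = 970655·9107375 − 4064944·2174721
So 2174721·(-4064944) ≡ 1 (mod 9107375), and -4064944 ≡ 5042431 (mod 9107375).

5042431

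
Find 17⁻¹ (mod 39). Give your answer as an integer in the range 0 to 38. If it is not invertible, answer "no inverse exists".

23

gcd(39, 17) by repeated division:
39 = 2*17 + 5
17 = 3*5 + 2
5 = 2*2 + 1
2 = 2*1 + 0
The gcd is 1. Working backward:
1 = 5 − 2·2
1 = −2·17 + 7·5
1 = 7·39 − 16·17
Hence 17⁻¹ ≡ -16 ≡ 23 (mod 39).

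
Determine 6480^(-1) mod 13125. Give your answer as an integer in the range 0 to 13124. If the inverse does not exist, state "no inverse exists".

Compute gcd(6480, 13125):
13125 = 2×6480 + 165
6480 = 39×165 + 45
165 = 3×45 + 30
45 = 1×30 + 15
30 = 2×15 + 0
Since gcd = 15 > 1, 6480 is not a unit mod 13125.

no inverse exists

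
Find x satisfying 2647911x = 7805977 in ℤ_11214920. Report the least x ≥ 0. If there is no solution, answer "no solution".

First find gcd(2647911, 11214920):
11214920 = 4×2647911 + 623276
2647911 = 4×623276 + 154807
623276 = 4×154807 + 4048
154807 = 38×4048 + 983
4048 = 4×983 + 116
983 = 8×116 + 55
116 = 2×55 + 6
55 = 9×6 + 1
6 = 6×1 + 0
gcd = 1, so a unique solution mod 11214920 exists.
Back-substitute for the Bézout coefficients:
1 = 55 − 9·6
1 = −9·116 + 19·55
1 = 19·983 − 161·116
1 = −161·4048 + 663·983
1 = 663·154807 − 25355·4048
1 = −25355·623276 + 102083·154807
1 = 102083·2647911 − 433687·623276
1 = −433687·11214920 + 1836831·2647911
So 2647911·(1836831) ≡ 1 (mod 11214920), giving 2647911⁻¹ ≡ 1836831.
x ≡ 2647911⁻¹·7805977 ≡ 1836831·7805977 ≡ 7748727 (mod 11214920).

7748727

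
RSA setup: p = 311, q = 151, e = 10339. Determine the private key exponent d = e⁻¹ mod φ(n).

20059

φ(n) = (p−1)(q−1) = 310·150 = 46500.
Need d with 10339·d ≡ 1 (mod 46500). Apply the extended Euclidean algorithm:
46500 = 4·10339 + 5144
10339 = 2·5144 + 51
5144 = 100·51 + 44
51 = 1·44 + 7
44 = 6·7 + 2
7 = 3·2 + 1
2 = 2·1 + 0
Back-substitute:
1 = 7 − 3·2
1 = −3·44 + 19·7
1 = 19·51 − 22·44
1 = −22·5144 + 2219·51
1 = 2219·10339 − 4460·5144
1 = −4460·46500 + 20059·10339
So 10339·20059 ≡ 1 (mod 46500), hence d = 20059.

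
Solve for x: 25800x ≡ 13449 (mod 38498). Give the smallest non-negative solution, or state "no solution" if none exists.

gcd(25800, 38498):
38498 = 1×25800 + 12698
25800 = 2×12698 + 404
12698 = 31×404 + 174
404 = 2×174 + 56
174 = 3×56 + 6
56 = 9×6 + 2
6 = 3×2 + 0
gcd = 2, but 2 ∤ 13449, so the congruence has no solution.

no solution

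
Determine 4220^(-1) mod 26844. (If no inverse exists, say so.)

Compute gcd(4220, 26844):
26844 = 6·4220 + 1524
4220 = 2·1524 + 1172
1524 = 1·1172 + 352
1172 = 3·352 + 116
352 = 3·116 + 4
116 = 29·4 + 0
Since gcd = 4 > 1, 4220 is not a unit mod 26844.

no inverse exists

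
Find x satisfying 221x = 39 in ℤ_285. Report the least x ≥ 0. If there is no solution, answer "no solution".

84

First find gcd(221, 285):
285 = 1*221 + 64
221 = 3*64 + 29
64 = 2*29 + 6
29 = 4*6 + 5
6 = 1*5 + 1
5 = 5*1 + 0
gcd = 1, so a unique solution mod 285 exists.
Back-substitute for the Bézout coefficients:
1 = 6 − 5
1 = −29 + 5·6
1 = 5·64 − 11·29
1 = −11·221 + 38·64
1 = 38·285 − 49·221
So 221·(-49) ≡ 1 (mod 285), giving 221⁻¹ ≡ 236.
x ≡ 221⁻¹·39 ≡ 236·39 ≡ 84 (mod 285).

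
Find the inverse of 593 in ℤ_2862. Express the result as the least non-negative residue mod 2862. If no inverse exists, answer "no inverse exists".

917

Run Euclid on (2862, 593):
2862 = 4×593 + 490
593 = 1×490 + 103
490 = 4×103 + 78
103 = 1×78 + 25
78 = 3×25 + 3
25 = 8×3 + 1
3 = 3×1 + 0
The gcd is 1. Working backward:
1 = 25 − 8·3
1 = −8·78 + 25·25
1 = 25·103 − 33·78
1 = −33·490 + 157·103
1 = 157·593 − 190·490
1 = −190·2862 + 917·593
So 593·917 ≡ 1 (mod 2862).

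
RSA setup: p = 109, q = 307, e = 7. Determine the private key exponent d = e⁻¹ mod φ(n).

φ(n) = (p−1)(q−1) = 108·306 = 33048.
Need d with 7·d ≡ 1 (mod 33048). Apply the extended Euclidean algorithm:
33048 = 4721·7 + 1
7 = 7·1 + 0
Back-substitute:
1 = 33048 − 4721·7
So 7·(-4721) ≡ 1 (mod 33048), hence d ≡ -4721 ≡ 28327 (mod 33048).

28327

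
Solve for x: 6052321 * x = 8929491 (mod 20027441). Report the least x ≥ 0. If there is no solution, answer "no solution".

17321747

First find gcd(6052321, 20027441):
20027441 = 3×6052321 + 1870478
6052321 = 3×1870478 + 440887
1870478 = 4×440887 + 106930
440887 = 4×106930 + 13167
106930 = 8×13167 + 1594
13167 = 8×1594 + 415
1594 = 3×415 + 349
415 = 1×349 + 66
349 = 5×66 + 19
66 = 3×19 + 9
19 = 2×9 + 1
9 = 9×1 + 0
gcd = 1, so a unique solution mod 20027441 exists.
Back-substitute for the Bézout coefficients:
1 = 19 − 2·9
1 = −2·66 + 7·19
1 = 7·349 − 37·66
1 = −37·415 + 44·349
1 = 44·1594 − 169·415
1 = −169·13167 + 1396·1594
1 = 1396·106930 − 11337·13167
1 = −11337·440887 + 46744·106930
1 = 46744·1870478 − 198313·440887
1 = −198313·6052321 + 641683·1870478
1 = 641683·20027441 − 2123362·6052321
So 6052321·(-2123362) ≡ 1 (mod 20027441), giving 6052321⁻¹ ≡ 17904079.
x ≡ 6052321⁻¹·8929491 ≡ 17904079·8929491 ≡ 17321747 (mod 20027441).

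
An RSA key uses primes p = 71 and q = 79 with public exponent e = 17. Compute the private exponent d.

φ(n) = (p−1)(q−1) = 70·78 = 5460.
Need d with 17·d ≡ 1 (mod 5460). Apply the extended Euclidean algorithm:
5460 = 321×17 + 3
17 = 5×3 + 2
3 = 1×2 + 1
2 = 2×1 + 0
Back-substitute:
1 = 3 − 2
1 = −17 + 6·3
1 = 6·5460 − 1927·17
So 17·(-1927) ≡ 1 (mod 5460), hence d ≡ -1927 ≡ 3533 (mod 5460).

3533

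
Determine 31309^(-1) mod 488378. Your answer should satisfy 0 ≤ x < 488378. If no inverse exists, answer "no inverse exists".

Run Euclid on (488378, 31309):
488378 = 15·31309 + 18743
31309 = 1·18743 + 12566
18743 = 1·12566 + 6177
12566 = 2·6177 + 212
6177 = 29·212 + 29
212 = 7·29 + 9
29 = 3·9 + 2
9 = 4·2 + 1
2 = 2·1 + 0
The gcd is 1. Working backward:
1 = 9 − 4·2
1 = −4·29 + 13·9
1 = 13·212 − 95·29
1 = −95·6177 + 2768·212
1 = 2768·12566 − 5631·6177
1 = −5631·18743 + 8399·12566
1 = 8399·31309 − 14030·18743
1 = −14030·488378 + 218849·31309
So 31309·218849 ≡ 1 (mod 488378).

218849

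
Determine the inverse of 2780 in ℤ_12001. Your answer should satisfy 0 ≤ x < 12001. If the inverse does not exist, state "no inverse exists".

gcd(12001, 2780) by repeated division:
12001 = 4×2780 + 881
2780 = 3×881 + 137
881 = 6×137 + 59
137 = 2×59 + 19
59 = 3×19 + 2
19 = 9×2 + 1
2 = 2×1 + 0
Since gcd(2780, 12001) = 1, back-substitute to write 1 as a combination:
1 = 19 − 9·2
1 = −9·59 + 28·19
1 = 28·137 − 65·59
1 = −65·881 + 418·137
1 = 418·2780 − 1319·881
1 = −1319·12001 + 5694·2780
So 2780·5694 ≡ 1 (mod 12001).

5694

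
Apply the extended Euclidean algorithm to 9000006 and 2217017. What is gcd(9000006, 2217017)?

1

Euclidean algorithm:
9000006 = 4×2217017 + 131938
2217017 = 16×131938 + 106009
131938 = 1×106009 + 25929
106009 = 4×25929 + 2293
25929 = 11×2293 + 706
2293 = 3×706 + 175
706 = 4×175 + 6
175 = 29×6 + 1
6 = 6×1 + 0
gcd(9000006, 2217017) = 1.
Working backward:
1 = 175 − 29·6
1 = −29·706 + 117·175
1 = 117·2293 − 380·706
1 = −380·25929 + 4297·2293
1 = 4297·106009 − 17568·25929
1 = −17568·131938 + 21865·106009
1 = 21865·2217017 − 367408·131938
1 = −367408·9000006 + 1491497·2217017
So 1 = (-367408)·9000006 + (1491497)·2217017.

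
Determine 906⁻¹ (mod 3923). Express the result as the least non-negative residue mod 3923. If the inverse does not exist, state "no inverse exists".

1745

Extended Euclidean algorithm:
3923 = 4×906 + 299
906 = 3×299 + 9
299 = 33×9 + 2
9 = 4×2 + 1
2 = 2×1 + 0
The gcd is 1. Working backward:
1 = 9 − 4·2
1 = −4·299 + 133·9
1 = 133·906 − 403·299
1 = −403·3923 + 1745·906
So 906·1745 ≡ 1 (mod 3923).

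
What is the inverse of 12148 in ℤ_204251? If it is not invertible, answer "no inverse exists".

175214

Extended Euclidean algorithm:
204251 = 16*12148 + 9883
12148 = 1*9883 + 2265
9883 = 4*2265 + 823
2265 = 2*823 + 619
823 = 1*619 + 204
619 = 3*204 + 7
204 = 29*7 + 1
7 = 7*1 + 0
Since gcd(12148, 204251) = 1, back-substitute to write 1 as a combination:
1 = 204 − 29·7
1 = −29·619 + 88·204
1 = 88·823 − 117·619
1 = −117·2265 + 322·823
1 = 322·9883 − 1405·2265
1 = −1405·12148 + 1727·9883
1 = 1727·204251 − 29037·12148
Thus 12148·(-29037) ≡ 1 (mod 204251); reducing, -29037 mod 204251 = 175214.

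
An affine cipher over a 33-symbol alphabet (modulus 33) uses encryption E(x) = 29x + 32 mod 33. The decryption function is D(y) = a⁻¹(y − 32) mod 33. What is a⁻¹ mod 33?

Apply the Euclidean algorithm to 33 and 29:
33 = 1·29 + 4
29 = 7·4 + 1
4 = 4·1 + 0
gcd = 1, so the inverse exists. Back-substitute:
1 = 29 − 7·4
1 = −7·33 + 8·29
So 29·8 ≡ 1 (mod 33).

8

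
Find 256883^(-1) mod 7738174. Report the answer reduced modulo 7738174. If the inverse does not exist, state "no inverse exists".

7313947

Apply the Euclidean algorithm to 7738174 and 256883:
7738174 = 30*256883 + 31684
256883 = 8*31684 + 3411
31684 = 9*3411 + 985
3411 = 3*985 + 456
985 = 2*456 + 73
456 = 6*73 + 18
73 = 4*18 + 1
18 = 18*1 + 0
gcd = 1, so the inverse exists. Back-substitute:
1 = 73 − 4·18
1 = −4·456 + 25·73
1 = 25·985 − 54·456
1 = −54·3411 + 187·985
1 = 187·31684 − 1737·3411
1 = −1737·256883 + 14083·31684
1 = 14083·7738174 − 424227·256883
Hence 256883⁻¹ ≡ -424227 ≡ 7313947 (mod 7738174).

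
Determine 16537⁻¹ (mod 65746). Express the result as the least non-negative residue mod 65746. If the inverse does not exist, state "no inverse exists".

gcd(65746, 16537) by repeated division:
65746 = 3×16537 + 16135
16537 = 1×16135 + 402
16135 = 40×402 + 55
402 = 7×55 + 17
55 = 3×17 + 4
17 = 4×4 + 1
4 = 4×1 + 0
Since gcd(16537, 65746) = 1, back-substitute to write 1 as a combination:
1 = 17 − 4·4
1 = −4·55 + 13·17
1 = 13·402 − 95·55
1 = −95·16135 + 3813·402
1 = 3813·16537 − 3908·16135
1 = −3908·65746 + 15537·16537
So 16537·15537 ≡ 1 (mod 65746).

15537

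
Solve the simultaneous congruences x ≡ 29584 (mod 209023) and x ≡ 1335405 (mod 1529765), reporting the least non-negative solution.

Write x = 29584 + 209023·k. Then 209023·k ≡ 1335405 − 29584 ≡ 1305821 (mod 1529765).
Need 209023⁻¹ mod 1529765. Extended Euclid on (1529765, 209023):
1529765 = 7·209023 + 66604
209023 = 3·66604 + 9211
66604 = 7·9211 + 2127
9211 = 4·2127 + 703
2127 = 3·703 + 18
703 = 39·18 + 1
18 = 18·1 + 0
Back-substitute:
1 = 703 − 39·18
1 = −39·2127 + 118·703
1 = 118·9211 − 511·2127
1 = −511·66604 + 3695·9211
1 = 3695·209023 − 11596·66604
1 = −11596·1529765 + 84867·209023
209023⁻¹ ≡ 84867 (mod 1529765), so k ≡ 84867·1305821 ≡ 344912 (mod 1529765).
x = 29584 + 209023·344912 = 72094570560.

72094570560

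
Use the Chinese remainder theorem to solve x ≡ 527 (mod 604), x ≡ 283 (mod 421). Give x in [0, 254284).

Write x = 527 + 604·k. Then 604·k ≡ 283 − 527 ≡ 177 (mod 421).
Need 604⁻¹ mod 421. Extended Euclid on (421, 183):
421 = 2·183 + 55
183 = 3·55 + 18
55 = 3·18 + 1
18 = 18·1 + 0
Back-substitute:
1 = 55 − 3·18
1 = −3·183 + 10·55
1 = 10·421 − 23·183
604⁻¹ ≡ 398 (mod 421), so k ≡ 398·177 ≡ 139 (mod 421).
x = 527 + 604·139 = 84483.

84483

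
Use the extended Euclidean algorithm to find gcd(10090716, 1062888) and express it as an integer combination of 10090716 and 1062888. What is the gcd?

12

Apply Euclid's algorithm to 10090716 and 1062888:
10090716 = 9·1062888 + 524724
1062888 = 2·524724 + 13440
524724 = 39·13440 + 564
13440 = 23·564 + 468
564 = 1·468 + 96
468 = 4·96 + 84
96 = 1·84 + 12
84 = 7·12 + 0
gcd(10090716, 1062888) = 12.
Working backward:
12 = 96 − 84
12 = −468 + 5·96
12 = 5·564 − 6·468
12 = −6·13440 + 143·564
12 = 143·524724 − 5583·13440
12 = −5583·1062888 + 11309·524724
12 = 11309·10090716 − 107364·1062888
So 12 = (11309)·10090716 + (-107364)·1062888.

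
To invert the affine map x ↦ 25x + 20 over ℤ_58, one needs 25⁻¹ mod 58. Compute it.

7

Apply the Euclidean algorithm to 58 and 25:
58 = 2×25 + 8
25 = 3×8 + 1
8 = 8×1 + 0
Since gcd(25, 58) = 1, back-substitute to write 1 as a combination:
1 = 25 − 3·8
1 = −3·58 + 7·25
So 25·7 ≡ 1 (mod 58).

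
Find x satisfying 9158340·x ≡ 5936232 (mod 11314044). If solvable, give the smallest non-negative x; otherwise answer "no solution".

710854

First find gcd(9158340, 11314044):
11314044 = 1·9158340 + 2155704
9158340 = 4·2155704 + 535524
2155704 = 4·535524 + 13608
535524 = 39·13608 + 4812
13608 = 2·4812 + 3984
4812 = 1·3984 + 828
3984 = 4·828 + 672
828 = 1·672 + 156
672 = 4·156 + 48
156 = 3·48 + 12
48 = 4·12 + 0
gcd = 12 and 12 | 5936232, so solutions exist. Divide through by 12: 763195x ≡ 494686 (mod 942837).
Now find 763195⁻¹ mod 942837:
942837 = 1×763195 + 179642
763195 = 4×179642 + 44627
179642 = 4×44627 + 1134
44627 = 39×1134 + 401
1134 = 2×401 + 332
401 = 1×332 + 69
332 = 4×69 + 56
69 = 1×56 + 13
56 = 4×13 + 4
13 = 3×4 + 1
4 = 4×1 + 0
Back-substitute:
1 = 13 − 3·4
1 = −3·56 + 13·13
1 = 13·69 − 16·56
1 = −16·332 + 77·69
1 = 77·401 − 93·332
1 = −93·1134 + 263·401
1 = 263·44627 − 10350·1134
1 = −10350·179642 + 41663·44627
1 = 41663·763195 − 177002·179642
1 = −177002·942837 + 218665·763195
So 763195⁻¹ ≡ 218665 (mod 942837).
Then x ≡ 218665·494686 ≡ 710854 (mod 942837); the smallest non-negative solution is x = 710854.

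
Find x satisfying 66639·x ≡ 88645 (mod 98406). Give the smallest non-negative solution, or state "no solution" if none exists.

gcd(66639, 98406):
98406 = 1×66639 + 31767
66639 = 2×31767 + 3105
31767 = 10×3105 + 717
3105 = 4×717 + 237
717 = 3×237 + 6
237 = 39×6 + 3
6 = 2×3 + 0
gcd = 3, but 3 ∤ 88645, so the congruence has no solution.

no solution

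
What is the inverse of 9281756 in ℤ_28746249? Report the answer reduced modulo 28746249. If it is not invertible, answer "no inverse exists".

gcd(28746249, 9281756) by repeated division:
28746249 = 3*9281756 + 900981
9281756 = 10*900981 + 271946
900981 = 3*271946 + 85143
271946 = 3*85143 + 16517
85143 = 5*16517 + 2558
16517 = 6*2558 + 1169
2558 = 2*1169 + 220
1169 = 5*220 + 69
220 = 3*69 + 13
69 = 5*13 + 4
13 = 3*4 + 1
4 = 4*1 + 0
Since gcd(9281756, 28746249) = 1, back-substitute to write 1 as a combination:
1 = 13 − 3·4
1 = −3·69 + 16·13
1 = 16·220 − 51·69
1 = −51·1169 + 271·220
1 = 271·2558 − 593·1169
1 = −593·16517 + 3829·2558
1 = 3829·85143 − 19738·16517
1 = −19738·271946 + 63043·85143
1 = 63043·900981 − 208867·271946
1 = −208867·9281756 + 2151713·900981
1 = 2151713·28746249 − 6664006·9281756
Hence 9281756⁻¹ ≡ -6664006 ≡ 22082243 (mod 28746249).

22082243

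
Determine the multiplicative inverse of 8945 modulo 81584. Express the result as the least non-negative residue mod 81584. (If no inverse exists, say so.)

Extended Euclidean algorithm:
81584 = 9×8945 + 1079
8945 = 8×1079 + 313
1079 = 3×313 + 140
313 = 2×140 + 33
140 = 4×33 + 8
33 = 4×8 + 1
8 = 8×1 + 0
gcd = 1, so the inverse exists. Back-substitute:
1 = 33 − 4·8
1 = −4·140 + 17·33
1 = 17·313 − 38·140
1 = −38·1079 + 131·313
1 = 131·8945 − 1086·1079
1 = −1086·81584 + 9905·8945
So 8945·9905 ≡ 1 (mod 81584).

9905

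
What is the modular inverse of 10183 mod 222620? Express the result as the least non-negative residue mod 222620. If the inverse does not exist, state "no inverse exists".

132527

gcd(222620, 10183) by repeated division:
222620 = 21*10183 + 8777
10183 = 1*8777 + 1406
8777 = 6*1406 + 341
1406 = 4*341 + 42
341 = 8*42 + 5
42 = 8*5 + 2
5 = 2*2 + 1
2 = 2*1 + 0
gcd = 1, so the inverse exists. Back-substitute:
1 = 5 − 2·2
1 = −2·42 + 17·5
1 = 17·341 − 138·42
1 = −138·1406 + 569·341
1 = 569·8777 − 3552·1406
1 = −3552·10183 + 4121·8777
1 = 4121·222620 − 90093·10183
So 10183·(-90093) ≡ 1 (mod 222620), and -90093 ≡ 132527 (mod 222620).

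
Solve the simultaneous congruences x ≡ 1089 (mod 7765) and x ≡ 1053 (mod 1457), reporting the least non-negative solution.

Write x = 1089 + 7765·k. Then 7765·k ≡ 1053 − 1089 ≡ 1421 (mod 1457).
Need 7765⁻¹ mod 1457. Extended Euclid on (1457, 480):
1457 = 3·480 + 17
480 = 28·17 + 4
17 = 4·4 + 1
4 = 4·1 + 0
Back-substitute:
1 = 17 − 4·4
1 = −4·480 + 113·17
1 = 113·1457 − 343·480
7765⁻¹ ≡ 1114 (mod 1457), so k ≡ 1114·1421 ≡ 692 (mod 1457).
x = 1089 + 7765·692 = 5374469.

5374469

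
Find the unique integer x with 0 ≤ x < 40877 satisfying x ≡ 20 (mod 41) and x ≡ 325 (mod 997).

Write x = 20 + 41·k. Then 41·k ≡ 325 − 20 ≡ 305 (mod 997).
Need 41⁻¹ mod 997. Extended Euclid on (997, 41):
997 = 24*41 + 13
41 = 3*13 + 2
13 = 6*2 + 1
2 = 2*1 + 0
Back-substitute:
1 = 13 − 6·2
1 = −6·41 + 19·13
1 = 19·997 − 462·41
41⁻¹ ≡ 535 (mod 997), so k ≡ 535·305 ≡ 664 (mod 997).
x = 20 + 41·664 = 27244.

27244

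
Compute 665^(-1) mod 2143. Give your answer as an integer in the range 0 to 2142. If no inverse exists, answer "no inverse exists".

1057

gcd(2143, 665) by repeated division:
2143 = 3·665 + 148
665 = 4·148 + 73
148 = 2·73 + 2
73 = 36·2 + 1
2 = 2·1 + 0
gcd = 1, so the inverse exists. Back-substitute:
1 = 73 − 36·2
1 = −36·148 + 73·73
1 = 73·665 − 328·148
1 = −328·2143 + 1057·665
So 665·1057 ≡ 1 (mod 2143).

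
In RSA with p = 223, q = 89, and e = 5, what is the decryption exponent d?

15629

φ(n) = (p−1)(q−1) = 222·88 = 19536.
Need d with 5·d ≡ 1 (mod 19536). Apply the extended Euclidean algorithm:
19536 = 3907*5 + 1
5 = 5*1 + 0
Back-substitute:
1 = 19536 − 3907·5
So 5·(-3907) ≡ 1 (mod 19536), hence d ≡ -3907 ≡ 15629 (mod 19536).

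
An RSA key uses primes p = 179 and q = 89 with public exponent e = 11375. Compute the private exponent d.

11727

φ(n) = (p−1)(q−1) = 178·88 = 15664.
Need d with 11375·d ≡ 1 (mod 15664). Apply the extended Euclidean algorithm:
15664 = 1·11375 + 4289
11375 = 2·4289 + 2797
4289 = 1·2797 + 1492
2797 = 1·1492 + 1305
1492 = 1·1305 + 187
1305 = 6·187 + 183
187 = 1·183 + 4
183 = 45·4 + 3
4 = 1·3 + 1
3 = 3·1 + 0
Back-substitute:
1 = 4 − 3
1 = −183 + 46·4
1 = 46·187 − 47·183
1 = −47·1305 + 328·187
1 = 328·1492 − 375·1305
1 = −375·2797 + 703·1492
1 = 703·4289 − 1078·2797
1 = −1078·11375 + 2859·4289
1 = 2859·15664 − 3937·11375
So 11375·(-3937) ≡ 1 (mod 15664), hence d ≡ -3937 ≡ 11727 (mod 15664).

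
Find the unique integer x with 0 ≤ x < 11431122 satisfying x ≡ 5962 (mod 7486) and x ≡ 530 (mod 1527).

Write x = 5962 + 7486·k. Then 7486·k ≡ 530 − 5962 ≡ 676 (mod 1527).
Need 7486⁻¹ mod 1527. Extended Euclid on (1527, 1378):
1527 = 1*1378 + 149
1378 = 9*149 + 37
149 = 4*37 + 1
37 = 37*1 + 0
Back-substitute:
1 = 149 − 4·37
1 = −4·1378 + 37·149
1 = 37·1527 − 41·1378
7486⁻¹ ≡ 1486 (mod 1527), so k ≡ 1486·676 ≡ 1297 (mod 1527).
x = 5962 + 7486·1297 = 9715304.

9715304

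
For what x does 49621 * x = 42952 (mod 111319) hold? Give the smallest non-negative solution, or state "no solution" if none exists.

5127

First find gcd(49621, 111319):
111319 = 2*49621 + 12077
49621 = 4*12077 + 1313
12077 = 9*1313 + 260
1313 = 5*260 + 13
260 = 20*13 + 0
gcd = 13 and 13 | 42952, so solutions exist. Divide through by 13: 3817x ≡ 3304 (mod 8563).
Now find 3817⁻¹ mod 8563:
8563 = 2·3817 + 929
3817 = 4·929 + 101
929 = 9·101 + 20
101 = 5·20 + 1
20 = 20·1 + 0
Back-substitute:
1 = 101 − 5·20
1 = −5·929 + 46·101
1 = 46·3817 − 189·929
1 = −189·8563 + 424·3817
So 3817⁻¹ ≡ 424 (mod 8563).
Then x ≡ 424·3304 ≡ 5127 (mod 8563); the smallest non-negative solution is x = 5127.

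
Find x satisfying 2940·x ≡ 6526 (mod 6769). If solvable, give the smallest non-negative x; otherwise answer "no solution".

no solution

gcd(2940, 6769):
6769 = 2*2940 + 889
2940 = 3*889 + 273
889 = 3*273 + 70
273 = 3*70 + 63
70 = 1*63 + 7
63 = 9*7 + 0
gcd = 7, but 7 ∤ 6526, so the congruence has no solution.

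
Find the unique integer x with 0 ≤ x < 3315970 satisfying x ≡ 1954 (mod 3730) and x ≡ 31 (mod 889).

Write x = 1954 + 3730·k. Then 3730·k ≡ 31 − 1954 ≡ 744 (mod 889).
Need 3730⁻¹ mod 889. Extended Euclid on (889, 174):
889 = 5×174 + 19
174 = 9×19 + 3
19 = 6×3 + 1
3 = 3×1 + 0
Back-substitute:
1 = 19 − 6·3
1 = −6·174 + 55·19
1 = 55·889 − 281·174
3730⁻¹ ≡ 608 (mod 889), so k ≡ 608·744 ≡ 740 (mod 889).
x = 1954 + 3730·740 = 2762154.

2762154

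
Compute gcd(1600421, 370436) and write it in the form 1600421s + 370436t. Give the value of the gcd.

Euclidean algorithm:
1600421 = 4*370436 + 118677
370436 = 3*118677 + 14405
118677 = 8*14405 + 3437
14405 = 4*3437 + 657
3437 = 5*657 + 152
657 = 4*152 + 49
152 = 3*49 + 5
49 = 9*5 + 4
5 = 1*4 + 1
4 = 4*1 + 0
gcd(1600421, 370436) = 1.
Back-substituting:
1 = 5 − 4
1 = −49 + 10·5
1 = 10·152 − 31·49
1 = −31·657 + 134·152
1 = 134·3437 − 701·657
1 = −701·14405 + 2938·3437
1 = 2938·118677 − 24205·14405
1 = −24205·370436 + 75553·118677
1 = 75553·1600421 − 326417·370436
So 1 = (75553)·1600421 + (-326417)·370436.

1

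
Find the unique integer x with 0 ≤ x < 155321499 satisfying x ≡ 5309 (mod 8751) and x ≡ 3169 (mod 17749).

Write x = 5309 + 8751·k. Then 8751·k ≡ 3169 − 5309 ≡ 15609 (mod 17749).
Need 8751⁻¹ mod 17749. Extended Euclid on (17749, 8751):
17749 = 2*8751 + 247
8751 = 35*247 + 106
247 = 2*106 + 35
106 = 3*35 + 1
35 = 35*1 + 0
Back-substitute:
1 = 106 − 3·35
1 = −3·247 + 7·106
1 = 7·8751 − 248·247
1 = −248·17749 + 503·8751
8751⁻¹ ≡ 503 (mod 17749), so k ≡ 503·15609 ≡ 6269 (mod 17749).
x = 5309 + 8751·6269 = 54865328.

54865328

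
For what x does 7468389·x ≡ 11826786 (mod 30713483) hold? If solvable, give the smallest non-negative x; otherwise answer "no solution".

First find gcd(7468389, 30713483):
30713483 = 4·7468389 + 839927
7468389 = 8·839927 + 748973
839927 = 1·748973 + 90954
748973 = 8·90954 + 21341
90954 = 4·21341 + 5590
21341 = 3·5590 + 4571
5590 = 1·4571 + 1019
4571 = 4·1019 + 495
1019 = 2·495 + 29
495 = 17·29 + 2
29 = 14·2 + 1
2 = 2·1 + 0
gcd = 1, so a unique solution mod 30713483 exists.
Back-substitute for the Bézout coefficients:
1 = 29 − 14·2
1 = −14·495 + 239·29
1 = 239·1019 − 492·495
1 = −492·4571 + 2207·1019
1 = 2207·5590 − 2699·4571
1 = −2699·21341 + 10304·5590
1 = 10304·90954 − 43915·21341
1 = −43915·748973 + 361624·90954
1 = 361624·839927 − 405539·748973
1 = −405539·7468389 + 3605936·839927
1 = 3605936·30713483 − 14829283·7468389
So 7468389·(-14829283) ≡ 1 (mod 30713483), giving 7468389⁻¹ ≡ 15884200.
x ≡ 7468389⁻¹·11826786 ≡ 15884200·11826786 ≡ 15411700 (mod 30713483).

15411700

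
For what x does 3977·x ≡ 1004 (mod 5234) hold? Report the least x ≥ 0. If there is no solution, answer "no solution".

4288

First find gcd(3977, 5234):
5234 = 1*3977 + 1257
3977 = 3*1257 + 206
1257 = 6*206 + 21
206 = 9*21 + 17
21 = 1*17 + 4
17 = 4*4 + 1
4 = 4*1 + 0
gcd = 1, so a unique solution mod 5234 exists.
Back-substitute for the Bézout coefficients:
1 = 17 − 4·4
1 = −4·21 + 5·17
1 = 5·206 − 49·21
1 = −49·1257 + 299·206
1 = 299·3977 − 946·1257
1 = −946·5234 + 1245·3977
So 3977·(1245) ≡ 1 (mod 5234), giving 3977⁻¹ ≡ 1245.
x ≡ 3977⁻¹·1004 ≡ 1245·1004 ≡ 4288 (mod 5234).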